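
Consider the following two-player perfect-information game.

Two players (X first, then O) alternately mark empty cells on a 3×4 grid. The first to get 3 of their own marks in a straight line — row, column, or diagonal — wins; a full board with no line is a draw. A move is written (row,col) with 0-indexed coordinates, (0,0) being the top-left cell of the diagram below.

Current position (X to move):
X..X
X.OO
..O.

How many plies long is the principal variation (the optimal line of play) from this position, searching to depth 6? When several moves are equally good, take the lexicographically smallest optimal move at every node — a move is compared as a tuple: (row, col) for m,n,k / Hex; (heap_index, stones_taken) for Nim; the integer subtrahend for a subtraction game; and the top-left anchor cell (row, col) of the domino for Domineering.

[X..X/X.OO/..O.] X move#1: (0,1):-1/XX.X/X.OO/..O., (0,2):-1/X.XX/X.OO/..O., (1,1):-1/X..X/XXOO/..O., (2,0):+1/X..X/X.OO/X.O.*, (2,1):-1/X..X/X.OO/.XO., (2,3):-1/X..X/X.OO/..OX
[X..X/X.OO/X.O.] end (terminal -1, O#2); searched X..X/X.OO/..O. to 6

PV length from [X..X/X.OO/..O.]: 1 ply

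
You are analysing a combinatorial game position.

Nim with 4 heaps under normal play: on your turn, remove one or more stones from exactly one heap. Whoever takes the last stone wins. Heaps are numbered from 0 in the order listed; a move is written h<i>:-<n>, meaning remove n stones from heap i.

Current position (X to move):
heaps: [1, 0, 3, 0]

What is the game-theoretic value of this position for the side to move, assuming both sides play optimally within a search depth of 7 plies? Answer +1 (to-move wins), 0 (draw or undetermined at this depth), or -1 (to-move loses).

value((1,0,3,0), X) = +1

[(1,0,3,0)] X move#1: h0:-1:-1/(0,0,3,0), h2:-1:-1/(1,0,2,0), h2:-2:+1/(1,0,1,0)*, h2:-3:-1/(1,0,0,0)
[(1,0,1,0)] O move#2: h0:-1:-1/(0,0,1,0)*, h2:-1:-1/(1,0,0,0)
[(0,0,1,0)] X move#3: h2:-1:+1/(0,0,0,0)*
[(0,0,0,0)] end (terminal -1, O#4); searched (1,0,3,0) to 7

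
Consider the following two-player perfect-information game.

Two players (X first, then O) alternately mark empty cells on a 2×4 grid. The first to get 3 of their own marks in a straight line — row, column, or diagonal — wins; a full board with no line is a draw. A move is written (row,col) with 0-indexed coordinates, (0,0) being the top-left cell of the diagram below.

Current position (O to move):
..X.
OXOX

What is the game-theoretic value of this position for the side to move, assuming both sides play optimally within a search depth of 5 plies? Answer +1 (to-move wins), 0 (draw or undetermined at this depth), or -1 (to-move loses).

value(..X./OXOX, O) = 0

ply 1, O at ..X./OXOX | (0,0)=+0→O.X./OXOX*; (0,1)=+0→.OX./OXOX; (0,3)=+0→..XO/OXOX
ply 2, X at O.X./OXOX | (0,1)=+0→OXX./OXOX*; (0,3)=+0→O.XX/OXOX
ply 3, O at OXX./OXOX | (0,3)=+0→OXXO/OXOX*
ply 4: OXXO/OXOX is terminal +0 (X); from ..X./OXOX depth 5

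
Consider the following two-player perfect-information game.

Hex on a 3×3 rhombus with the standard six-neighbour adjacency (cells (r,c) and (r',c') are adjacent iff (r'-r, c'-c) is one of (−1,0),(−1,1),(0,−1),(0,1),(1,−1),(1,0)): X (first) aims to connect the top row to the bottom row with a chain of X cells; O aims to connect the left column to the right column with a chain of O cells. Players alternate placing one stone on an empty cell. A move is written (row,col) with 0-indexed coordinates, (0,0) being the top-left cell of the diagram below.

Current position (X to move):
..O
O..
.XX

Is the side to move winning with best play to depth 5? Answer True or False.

ply 1, X at ..O/O../.XX | (0,0)=-1→X.O/O../.XX*; (0,1)=-1→.XO/O../.XX; (1,1)=-1→..O/OX./.XX; (1,2)=-1→..O/O.X/.XX; (2,0)=-1→..O/O../XXX
ply 2, O at X.O/O../.XX | (0,1)=+1→XOO/O../.XX*; (1,1)=+1→X.O/OO./.XX; (1,2)=+1→X.O/O.O/.XX; (2,0)=+1→X.O/O../OXX
ply 3: XOO/O../.XX is terminal -1 (X); from ..O/O../.XX depth 5

X winning at [..O/O../.XX]: False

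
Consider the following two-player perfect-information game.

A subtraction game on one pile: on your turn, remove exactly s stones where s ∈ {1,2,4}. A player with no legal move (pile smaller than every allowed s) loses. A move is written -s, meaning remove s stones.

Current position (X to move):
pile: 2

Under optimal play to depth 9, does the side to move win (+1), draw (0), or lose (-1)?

ply 1, X at 2 | -1=-1→1; -2=+1→0*
ply 2: 0 is terminal -1 (O); from 2 depth 9

value(2, X) = +1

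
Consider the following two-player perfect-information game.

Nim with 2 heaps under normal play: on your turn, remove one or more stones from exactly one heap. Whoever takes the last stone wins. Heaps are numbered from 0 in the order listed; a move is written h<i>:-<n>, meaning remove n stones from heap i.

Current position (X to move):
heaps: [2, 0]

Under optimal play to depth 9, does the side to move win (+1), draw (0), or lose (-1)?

[(2,0)] X move#1: h0:-1:-1/(1,0), h0:-2:+1/(0,0)*
[(0,0)] end (terminal -1, O#2); searched (2,0) to 9

value((2,0), X) = +1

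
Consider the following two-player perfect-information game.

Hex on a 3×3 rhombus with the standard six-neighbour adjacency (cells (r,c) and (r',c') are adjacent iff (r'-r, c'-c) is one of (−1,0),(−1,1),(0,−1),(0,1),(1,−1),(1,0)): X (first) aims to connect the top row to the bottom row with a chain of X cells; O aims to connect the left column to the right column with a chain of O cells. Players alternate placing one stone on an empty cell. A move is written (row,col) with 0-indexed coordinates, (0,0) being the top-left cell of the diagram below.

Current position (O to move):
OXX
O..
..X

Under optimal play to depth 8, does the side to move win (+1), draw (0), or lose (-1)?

p1 O@[OXX/O../..X]: (1,1)[OXX/OO./..X]-1* (1,2)[OXX/O.O/..X]-1 (2,0)[OXX/O../O.X]-1 (2,1)[OXX/O../.OX]-1
p2 X@[OXX/OO./..X]: (1,2)[OXX/OOX/..X]+1* (2,0)[OXX/OO./X.X]-1 (2,1)[OXX/OO./.XX]-1
p3 O@[OXX/OOX/..X] terminal -1; root [OXX/O../..X] d8

value(OXX/O../..X, O) = -1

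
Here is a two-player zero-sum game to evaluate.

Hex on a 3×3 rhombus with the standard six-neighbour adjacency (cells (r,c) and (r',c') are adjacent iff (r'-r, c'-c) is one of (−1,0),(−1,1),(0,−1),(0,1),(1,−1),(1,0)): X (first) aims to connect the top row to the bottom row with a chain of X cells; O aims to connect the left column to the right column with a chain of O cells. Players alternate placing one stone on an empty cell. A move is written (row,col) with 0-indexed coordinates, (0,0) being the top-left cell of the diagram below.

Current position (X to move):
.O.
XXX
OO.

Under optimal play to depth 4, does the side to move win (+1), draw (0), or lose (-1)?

value(.O./XXX/OO., X) = +1

ply 1, X at .O./XXX/OO. | (0,0)=-1→XO./XXX/OO.; (0,2)=-1→.OX/XXX/OO.; (2,2)=+1→.O./XXX/OOX*
ply 2, O at .O./XXX/OOX | (0,0)=-1→OO./XXX/OOX*; (0,2)=-1→.OO/XXX/OOX
ply 3, X at OO./XXX/OOX | (0,2)=+1→OOX/XXX/OOX*
ply 4: OOX/XXX/OOX is terminal -1 (O); from .O./XXX/OO. depth 4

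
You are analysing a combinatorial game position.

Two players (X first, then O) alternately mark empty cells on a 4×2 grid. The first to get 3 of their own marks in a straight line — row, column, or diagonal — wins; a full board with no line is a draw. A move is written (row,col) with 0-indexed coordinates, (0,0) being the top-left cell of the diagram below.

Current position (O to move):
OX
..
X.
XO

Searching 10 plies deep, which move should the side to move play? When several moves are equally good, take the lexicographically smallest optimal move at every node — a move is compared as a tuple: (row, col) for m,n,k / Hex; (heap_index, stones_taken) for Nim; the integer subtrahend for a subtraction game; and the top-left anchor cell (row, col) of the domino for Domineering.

p1 O@[OX/../X./XO]: (1,0)[OX/O./X./XO]+0* (1,1)[OX/.O/X./XO]-1 (2,1)[OX/../XO/XO]-1
p2 X@[OX/O./X./XO]: (1,1)[OX/OX/X./XO]+0* (2,1)[OX/O./XX/XO]+0
p3 O@[OX/OX/X./XO]: (2,1)[OX/OX/XO/XO]+0*
p4 X@[OX/OX/XO/XO] terminal +0; root [OX/../X./XO] d10

O's best at [OX/../X./XO]: (1,0)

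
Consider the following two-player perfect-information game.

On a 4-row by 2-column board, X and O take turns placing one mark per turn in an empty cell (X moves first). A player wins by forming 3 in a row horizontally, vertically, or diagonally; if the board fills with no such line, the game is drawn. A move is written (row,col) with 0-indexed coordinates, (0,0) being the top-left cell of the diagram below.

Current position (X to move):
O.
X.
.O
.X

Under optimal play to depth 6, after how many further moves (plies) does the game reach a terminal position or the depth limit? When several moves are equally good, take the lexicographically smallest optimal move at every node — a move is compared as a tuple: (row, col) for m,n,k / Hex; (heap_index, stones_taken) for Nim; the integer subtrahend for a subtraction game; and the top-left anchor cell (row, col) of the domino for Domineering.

PV length from [O./X./.O/.X]: 4 plies

p1 X@[O./X./.O/.X]: (0,1)[OX/X./.O/.X]+0* (1,1)[O./XX/.O/.X]+0 (2,0)[O./X./XO/.X]+0 (3,0)[O./X./.O/XX]+0
p2 O@[OX/X./.O/.X]: (1,1)[OX/XO/.O/.X]+0* (2,0)[OX/X./OO/.X]+0 (3,0)[OX/X./.O/OX]+0
p3 X@[OX/XO/.O/.X]: (2,0)[OX/XO/XO/.X]+0* (3,0)[OX/XO/.O/XX]+0
p4 O@[OX/XO/XO/.X]: (3,0)[OX/XO/XO/OX]+0*
p5 X@[OX/XO/XO/OX] terminal +0; root [O./X./.O/.X] d6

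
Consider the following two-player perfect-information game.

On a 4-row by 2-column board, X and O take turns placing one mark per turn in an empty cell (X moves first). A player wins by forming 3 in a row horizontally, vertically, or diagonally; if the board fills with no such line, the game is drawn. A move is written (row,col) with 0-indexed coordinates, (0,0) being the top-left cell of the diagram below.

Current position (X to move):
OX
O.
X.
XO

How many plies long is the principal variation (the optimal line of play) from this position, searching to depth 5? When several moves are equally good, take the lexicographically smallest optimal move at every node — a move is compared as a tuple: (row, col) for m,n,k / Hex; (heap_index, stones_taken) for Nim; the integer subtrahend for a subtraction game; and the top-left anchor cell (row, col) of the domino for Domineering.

p1 X@[OX/O./X./XO]: (1,1)[OX/OX/X./XO]+0* (2,1)[OX/O./XX/XO]+0
p2 O@[OX/OX/X./XO]: (2,1)[OX/OX/XO/XO]+0*
p3 X@[OX/OX/XO/XO] terminal +0; root [OX/O./X./XO] d5

PV length from [OX/O./X./XO]: 2 plies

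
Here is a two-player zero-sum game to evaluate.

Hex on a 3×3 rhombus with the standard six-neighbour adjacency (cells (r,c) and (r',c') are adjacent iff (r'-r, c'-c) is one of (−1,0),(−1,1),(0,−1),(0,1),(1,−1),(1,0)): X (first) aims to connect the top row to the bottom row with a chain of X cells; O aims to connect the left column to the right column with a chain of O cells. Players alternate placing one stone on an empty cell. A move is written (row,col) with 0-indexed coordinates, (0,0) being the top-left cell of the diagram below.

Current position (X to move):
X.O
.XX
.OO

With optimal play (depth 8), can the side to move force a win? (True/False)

p1 X@[X.O/.XX/.OO]: (0,1)[XXO/.XX/.OO]-1 (1,0)[X.O/XXX/.OO]-1 (2,0)[X.O/.XX/XOO]+1*
p2 O@[X.O/.XX/XOO]: (0,1)[XOO/.XX/XOO]-1* (1,0)[X.O/OXX/XOO]-1
p3 X@[XOO/.XX/XOO]: (1,0)[XOO/XXX/XOO]+1*
p4 O@[XOO/XXX/XOO] terminal -1; root [X.O/.XX/.OO] d8

X winning at [X.O/.XX/.OO]: True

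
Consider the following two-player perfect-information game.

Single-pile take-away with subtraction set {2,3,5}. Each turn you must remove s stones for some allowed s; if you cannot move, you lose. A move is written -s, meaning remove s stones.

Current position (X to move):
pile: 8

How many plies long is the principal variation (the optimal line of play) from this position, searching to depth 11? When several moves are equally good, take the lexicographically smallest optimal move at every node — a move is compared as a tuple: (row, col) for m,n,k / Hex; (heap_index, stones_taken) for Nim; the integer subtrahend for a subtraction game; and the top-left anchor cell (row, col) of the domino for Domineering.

PV length from [8]: 2 plies

[8] X move#1: -2:-1/6*, -3:-1/5, -5:-1/3
[6] O move#2: -2:-1/4, -3:-1/3, -5:+1/1*
[1] end (terminal -1, X#3); searched 8 to 11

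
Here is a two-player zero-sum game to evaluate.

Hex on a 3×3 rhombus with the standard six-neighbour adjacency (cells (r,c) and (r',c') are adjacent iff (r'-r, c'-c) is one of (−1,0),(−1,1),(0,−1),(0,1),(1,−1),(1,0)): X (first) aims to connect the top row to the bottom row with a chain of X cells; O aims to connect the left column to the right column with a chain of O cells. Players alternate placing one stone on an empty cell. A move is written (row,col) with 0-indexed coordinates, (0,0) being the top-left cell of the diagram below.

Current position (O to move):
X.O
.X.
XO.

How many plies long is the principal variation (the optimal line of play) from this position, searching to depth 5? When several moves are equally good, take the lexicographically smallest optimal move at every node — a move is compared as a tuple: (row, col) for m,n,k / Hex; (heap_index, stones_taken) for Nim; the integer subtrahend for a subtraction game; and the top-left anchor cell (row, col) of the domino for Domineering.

PV length from [X.O/.X./XO.]: 2 plies

p1 O@[X.O/.X./XO.]: (0,1)[XOO/.X./XO.]-1* (1,0)[X.O/OX./XO.]-1 (1,2)[X.O/.XO/XO.]-1 (2,2)[X.O/.X./XOO]-1
p2 X@[XOO/.X./XO.]: (1,0)[XOO/XX./XO.]+1* (1,2)[XOO/.XX/XO.]-1 (2,2)[XOO/.X./XOX]-1
p3 O@[XOO/XX./XO.] terminal -1; root [X.O/.X./XO.] d5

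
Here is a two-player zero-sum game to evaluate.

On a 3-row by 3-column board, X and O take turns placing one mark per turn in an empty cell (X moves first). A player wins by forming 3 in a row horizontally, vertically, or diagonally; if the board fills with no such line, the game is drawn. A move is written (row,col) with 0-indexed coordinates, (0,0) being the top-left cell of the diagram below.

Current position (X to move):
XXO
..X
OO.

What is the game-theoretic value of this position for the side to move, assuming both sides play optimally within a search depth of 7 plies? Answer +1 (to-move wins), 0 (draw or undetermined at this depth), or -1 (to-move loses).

[XXO/..X/OO.] X move#1: (1,0):-1/XXO/X.X/OO.*, (1,1):-1/XXO/.XX/OO., (2,2):-1/XXO/..X/OOX
[XXO/X.X/OO.] O move#2: (1,1):+1/XXO/XOX/OO.*, (2,2):+1/XXO/X.X/OOO
[XXO/XOX/OO.] end (terminal -1, X#3); searched XXO/..X/OO. to 7

value(XXO/..X/OO., X) = -1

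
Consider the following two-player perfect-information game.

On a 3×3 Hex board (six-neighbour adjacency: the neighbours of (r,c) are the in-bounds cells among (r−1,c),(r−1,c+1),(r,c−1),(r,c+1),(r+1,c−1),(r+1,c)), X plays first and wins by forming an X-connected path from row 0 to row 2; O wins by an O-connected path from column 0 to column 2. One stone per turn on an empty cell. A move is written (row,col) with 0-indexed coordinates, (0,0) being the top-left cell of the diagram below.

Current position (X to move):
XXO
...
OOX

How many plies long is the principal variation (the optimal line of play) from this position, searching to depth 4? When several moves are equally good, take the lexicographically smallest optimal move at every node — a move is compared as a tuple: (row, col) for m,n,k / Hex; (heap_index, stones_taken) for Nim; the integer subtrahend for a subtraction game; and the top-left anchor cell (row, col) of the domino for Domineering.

p1 X@[XXO/.../OOX]: (1,0)[XXO/X../OOX]-1* (1,1)[XXO/.X./OOX]-1 (1,2)[XXO/..X/OOX]-1
p2 O@[XXO/X../OOX]: (1,1)[XXO/XO./OOX]+1* (1,2)[XXO/X.O/OOX]+1
p3 X@[XXO/XO./OOX] terminal -1; root [XXO/.../OOX] d4

PV length from [XXO/.../OOX]: 2 plies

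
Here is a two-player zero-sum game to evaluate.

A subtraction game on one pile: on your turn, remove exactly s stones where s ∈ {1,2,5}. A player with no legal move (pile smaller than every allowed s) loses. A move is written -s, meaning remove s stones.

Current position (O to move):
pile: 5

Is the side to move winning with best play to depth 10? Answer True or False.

ply 1, O at 5 | -1=-1→4; -2=+1→3*; -5=+1→0
ply 2, X at 3 | -1=-1→2*; -2=-1→1
ply 3, O at 2 | -1=-1→1; -2=+1→0*
ply 4: 0 is terminal -1 (X); from 5 depth 10

O winning at [5]: True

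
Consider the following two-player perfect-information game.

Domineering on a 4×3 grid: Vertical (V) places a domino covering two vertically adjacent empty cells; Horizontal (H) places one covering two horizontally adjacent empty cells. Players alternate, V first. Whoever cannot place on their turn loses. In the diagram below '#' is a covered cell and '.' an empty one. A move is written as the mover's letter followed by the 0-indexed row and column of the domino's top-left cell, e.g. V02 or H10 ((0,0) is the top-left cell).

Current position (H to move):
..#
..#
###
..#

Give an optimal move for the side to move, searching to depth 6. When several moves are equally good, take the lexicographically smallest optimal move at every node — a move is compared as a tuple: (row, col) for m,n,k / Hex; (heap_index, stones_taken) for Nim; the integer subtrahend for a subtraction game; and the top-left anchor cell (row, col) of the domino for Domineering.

H's best at [..#/..#/###/..#]: H00

ply 1, H at ..#/..#/###/..# | H00=+1→###/..#/###/..#*; H10=+1→..#/###/###/..#; H30=-1→..#/..#/###/###
ply 2: ###/..#/###/..# is terminal -1 (V); from ..#/..#/###/..# depth 6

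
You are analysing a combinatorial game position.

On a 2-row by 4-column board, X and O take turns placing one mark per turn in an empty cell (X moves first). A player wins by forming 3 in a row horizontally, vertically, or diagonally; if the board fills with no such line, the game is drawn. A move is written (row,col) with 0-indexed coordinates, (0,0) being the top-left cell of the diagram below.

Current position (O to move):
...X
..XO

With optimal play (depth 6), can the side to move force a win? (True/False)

O winning at [...X/..XO]: False

[...X/..XO] O move#1: (0,0):+0/O..X/..XO*, (0,1):+0/.O.X/..XO, (0,2):+0/..OX/..XO, (1,0):+0/...X/O.XO, (1,1):+0/...X/.OXO
[O..X/..XO] X move#2: (0,1):+0/OX.X/..XO*, (0,2):+0/O.XX/..XO, (1,0):+0/O..X/X.XO, (1,1):+0/O..X/.XXO
[OX.X/..XO] O move#3: (0,2):+0/OXOX/..XO*, (1,0):-1/OX.X/O.XO, (1,1):-1/OX.X/.OXO
[OXOX/..XO] X move#4: (1,0):+0/OXOX/X.XO*, (1,1):+0/OXOX/.XXO
[OXOX/X.XO] O move#5: (1,1):+0/OXOX/XOXO*
[OXOX/XOXO] end (terminal +0, X#6); searched ...X/..XO to 6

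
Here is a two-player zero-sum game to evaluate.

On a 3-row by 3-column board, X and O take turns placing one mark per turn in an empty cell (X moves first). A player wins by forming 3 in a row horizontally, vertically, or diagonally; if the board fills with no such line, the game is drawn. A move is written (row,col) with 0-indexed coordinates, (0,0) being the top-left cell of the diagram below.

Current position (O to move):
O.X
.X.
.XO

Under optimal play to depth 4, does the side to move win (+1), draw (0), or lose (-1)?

p1 O@[O.X/.X./.XO]: (0,1)[OOX/.X./.XO]-1* (1,0)[O.X/OX./.XO]-1 (1,2)[O.X/.XO/.XO]-1 (2,0)[O.X/.X./OXO]-1
p2 X@[OOX/.X./.XO]: (1,0)[OOX/XX./.XO]+1* (1,2)[OOX/.XX/.XO]+1 (2,0)[OOX/.X./XXO]+1
p3 O@[OOX/XX./.XO]: (1,2)[OOX/XXO/.XO]-1* (2,0)[OOX/XX./OXO]-1
p4 X@[OOX/XXO/.XO]: (2,0)[OOX/XXO/XXO]+1*
p5 O@[OOX/XXO/XXO] terminal -1; root [O.X/.X./.XO] d4

value(O.X/.X./.XO, O) = -1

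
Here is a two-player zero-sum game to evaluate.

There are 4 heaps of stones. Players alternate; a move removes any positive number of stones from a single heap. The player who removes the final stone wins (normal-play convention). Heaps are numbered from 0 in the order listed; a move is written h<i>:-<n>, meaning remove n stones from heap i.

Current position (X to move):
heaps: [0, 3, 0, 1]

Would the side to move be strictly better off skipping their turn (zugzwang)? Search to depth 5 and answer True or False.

zugzwang((0,3,0,1), X) = False

p1 X@[(0,3,0,1)]: h1:-1[(0,2,0,1)]-1 h1:-2[(0,1,0,1)]+1* h1:-3[(0,0,0,1)]-1 h3:-1[(0,3,0,0)]-1
p2 O@[(0,1,0,1)]: h1:-1[(0,0,0,1)]-1* h3:-1[(0,1,0,0)]-1
p3 X@[(0,0,0,1)]: h3:-1[(0,0,0,0)]+1*
p4 O@[(0,0,0,0)] terminal -1; root [(0,3,0,1)] d5
suppose X passes — search the same position with O to move:
pass> p1 O@[(0,3,0,1)]: h1:-1[(0,2,0,1)]-1 h1:-2[(0,1,0,1)]+1* h1:-3[(0,0,0,1)]-1 h3:-1[(0,3,0,0)]-1
pass> p2 X@[(0,1,0,1)]: h1:-1[(0,0,0,1)]-1* h3:-1[(0,1,0,0)]-1
pass> p3 O@[(0,0,0,1)]: h3:-1[(0,0,0,0)]+1*
pass> p4 X@[(0,0,0,0)] terminal -1; root [(0,3,0,1)] d5
for X: play +1, pass -1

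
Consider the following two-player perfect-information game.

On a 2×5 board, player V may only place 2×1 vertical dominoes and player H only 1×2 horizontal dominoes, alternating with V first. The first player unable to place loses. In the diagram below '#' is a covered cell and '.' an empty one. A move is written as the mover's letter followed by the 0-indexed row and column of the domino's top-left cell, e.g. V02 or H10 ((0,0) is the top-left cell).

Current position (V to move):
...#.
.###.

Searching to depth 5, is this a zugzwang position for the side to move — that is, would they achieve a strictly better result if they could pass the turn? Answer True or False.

zugzwang(...#./.###., V) = False

p1 V@[...#./.###.]: V00[#..#./####.]+1* V04[...##/.####]-1
p2 H@[#..#./####.]: H01[####./####.]-1*
p3 V@[####./####.]: V04[#####/#####]+1*
p4 H@[#####/#####] terminal -1; root [...#./.###.] d5
if V skipped the turn, H would face:
~ p1 H@[...#./.###.]: H00[##.#./.###.]-1* H01[.###./.###.]-1
~ p2 V@[##.#./.###.]: V04[##.##/.####]+1*
~ p3 H@[##.##/.####] terminal -1; root [...#./.###.] d5
compare (V): move=+1 vs pass=+1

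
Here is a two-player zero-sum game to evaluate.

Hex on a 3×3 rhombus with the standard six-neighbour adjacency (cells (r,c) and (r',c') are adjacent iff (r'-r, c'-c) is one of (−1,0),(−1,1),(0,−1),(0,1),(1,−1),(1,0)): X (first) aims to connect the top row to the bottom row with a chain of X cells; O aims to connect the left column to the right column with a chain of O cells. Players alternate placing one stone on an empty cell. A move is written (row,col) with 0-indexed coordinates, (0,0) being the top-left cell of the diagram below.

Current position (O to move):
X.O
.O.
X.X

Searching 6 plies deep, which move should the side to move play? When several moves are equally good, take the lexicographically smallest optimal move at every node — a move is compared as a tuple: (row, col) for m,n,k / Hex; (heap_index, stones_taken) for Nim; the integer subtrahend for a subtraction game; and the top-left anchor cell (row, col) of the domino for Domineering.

O's best at [X.O/.O./X.X]: (1,0)

ply 1, O at X.O/.O./X.X | (0,1)=-1→XOO/.O./X.X; (1,0)=+1→X.O/OO./X.X*; (1,2)=-1→X.O/.OO/X.X; (2,1)=-1→X.O/.O./XOX
ply 2: X.O/OO./X.X is terminal -1 (X); from X.O/.O./X.X depth 6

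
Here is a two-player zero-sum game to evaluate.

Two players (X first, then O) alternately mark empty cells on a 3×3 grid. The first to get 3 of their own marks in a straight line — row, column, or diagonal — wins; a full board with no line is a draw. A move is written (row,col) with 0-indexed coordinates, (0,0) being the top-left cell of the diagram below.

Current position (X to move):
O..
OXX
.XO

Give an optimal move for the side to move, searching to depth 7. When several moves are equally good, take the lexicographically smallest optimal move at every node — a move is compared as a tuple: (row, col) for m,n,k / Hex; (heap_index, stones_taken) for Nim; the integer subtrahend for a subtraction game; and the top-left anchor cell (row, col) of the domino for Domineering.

ply 1, X at O../OXX/.XO | (0,1)=+1→OX./OXX/.XO*; (0,2)=-1→O.X/OXX/.XO; (2,0)=+1→O../OXX/XXO
ply 2: OX./OXX/.XO is terminal -1 (O); from O../OXX/.XO depth 7

X's best at [O../OXX/.XO]: (0,1)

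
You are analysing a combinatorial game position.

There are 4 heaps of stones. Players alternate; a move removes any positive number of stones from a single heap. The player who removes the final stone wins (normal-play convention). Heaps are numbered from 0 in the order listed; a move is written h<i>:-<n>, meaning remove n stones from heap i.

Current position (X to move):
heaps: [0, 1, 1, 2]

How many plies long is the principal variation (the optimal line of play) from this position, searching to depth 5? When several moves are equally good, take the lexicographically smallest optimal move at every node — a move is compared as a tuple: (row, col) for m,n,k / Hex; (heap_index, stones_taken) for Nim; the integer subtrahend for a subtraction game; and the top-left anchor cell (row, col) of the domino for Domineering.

PV length from [(0,1,1,2)]: 3 plies

p1 X@[(0,1,1,2)]: h1:-1[(0,0,1,2)]-1 h2:-1[(0,1,0,2)]-1 h3:-1[(0,1,1,1)]-1 h3:-2[(0,1,1,0)]+1*
p2 O@[(0,1,1,0)]: h1:-1[(0,0,1,0)]-1* h2:-1[(0,1,0,0)]-1
p3 X@[(0,0,1,0)]: h2:-1[(0,0,0,0)]+1*
p4 O@[(0,0,0,0)] terminal -1; root [(0,1,1,2)] d5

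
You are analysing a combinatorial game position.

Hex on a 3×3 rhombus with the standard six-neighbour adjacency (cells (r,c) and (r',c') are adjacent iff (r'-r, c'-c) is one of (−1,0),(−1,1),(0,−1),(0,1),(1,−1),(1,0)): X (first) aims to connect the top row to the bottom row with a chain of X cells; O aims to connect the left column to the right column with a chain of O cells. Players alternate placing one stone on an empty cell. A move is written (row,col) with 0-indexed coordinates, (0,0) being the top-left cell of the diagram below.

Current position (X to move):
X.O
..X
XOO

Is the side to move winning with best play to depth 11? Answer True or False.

ply 1, X at X.O/..X/XOO | (0,1)=+1→XXO/..X/XOO*; (1,0)=+1→X.O/X.X/XOO; (1,1)=+1→X.O/.XX/XOO
ply 2, O at XXO/..X/XOO | (1,0)=-1→XXO/O.X/XOO*; (1,1)=-1→XXO/.OX/XOO
ply 3, X at XXO/O.X/XOO | (1,1)=+1→XXO/OXX/XOO*
ply 4: XXO/OXX/XOO is terminal -1 (O); from X.O/..X/XOO depth 11

X winning at [X.O/..X/XOO]: True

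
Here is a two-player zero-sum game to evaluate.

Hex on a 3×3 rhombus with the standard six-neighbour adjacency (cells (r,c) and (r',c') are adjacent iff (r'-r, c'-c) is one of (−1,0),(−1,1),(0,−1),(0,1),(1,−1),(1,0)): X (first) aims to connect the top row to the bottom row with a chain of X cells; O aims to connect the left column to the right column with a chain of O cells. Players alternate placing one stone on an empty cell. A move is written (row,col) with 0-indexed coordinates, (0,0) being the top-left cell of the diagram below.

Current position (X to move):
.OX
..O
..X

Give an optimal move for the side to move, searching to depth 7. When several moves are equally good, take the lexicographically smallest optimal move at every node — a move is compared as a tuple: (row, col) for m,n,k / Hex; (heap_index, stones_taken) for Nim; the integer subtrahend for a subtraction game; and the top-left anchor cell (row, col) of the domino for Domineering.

X's best at [.OX/..O/..X]: (1,1)

p1 X@[.OX/..O/..X]: (0,0)[XOX/..O/..X]-1 (1,0)[.OX/X.O/..X]-1 (1,1)[.OX/.XO/..X]+1* (2,0)[.OX/..O/X.X]-1 (2,1)[.OX/..O/.XX]-1
p2 O@[.OX/.XO/..X]: (0,0)[OOX/.XO/..X]-1* (1,0)[.OX/OXO/..X]-1 (2,0)[.OX/.XO/O.X]-1 (2,1)[.OX/.XO/.OX]-1
p3 X@[OOX/.XO/..X]: (1,0)[OOX/XXO/..X]+1* (2,0)[OOX/.XO/X.X]+1 (2,1)[OOX/.XO/.XX]+1
p4 O@[OOX/XXO/..X]: (2,0)[OOX/XXO/O.X]-1* (2,1)[OOX/XXO/.OX]-1
p5 X@[OOX/XXO/O.X]: (2,1)[OOX/XXO/OXX]+1*
p6 O@[OOX/XXO/OXX] terminal -1; root [.OX/..O/..X] d7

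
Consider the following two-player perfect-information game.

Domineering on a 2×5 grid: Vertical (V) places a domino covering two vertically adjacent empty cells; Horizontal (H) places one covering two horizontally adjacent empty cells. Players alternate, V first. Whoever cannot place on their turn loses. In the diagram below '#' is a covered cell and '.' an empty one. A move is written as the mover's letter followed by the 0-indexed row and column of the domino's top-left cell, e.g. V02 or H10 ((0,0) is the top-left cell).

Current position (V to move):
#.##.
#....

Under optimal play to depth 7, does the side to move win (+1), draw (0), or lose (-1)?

value(#.##./#...., V) = -1

p1 V@[#.##./#....]: V01[####./##...]-1* V04[#.###/#...#]-1
p2 H@[####./##...]: H12[####./####.]-1 H13[####./##.##]+1*
p3 V@[####./##.##] terminal -1; root [#.##./#....] d7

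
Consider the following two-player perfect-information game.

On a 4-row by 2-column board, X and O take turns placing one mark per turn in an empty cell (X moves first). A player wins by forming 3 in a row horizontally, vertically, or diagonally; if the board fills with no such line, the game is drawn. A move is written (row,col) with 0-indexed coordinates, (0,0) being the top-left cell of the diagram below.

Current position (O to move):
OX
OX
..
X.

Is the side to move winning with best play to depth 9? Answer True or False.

[OX/OX/../X.] O move#1: (2,0):+1/OX/OX/O./X.*, (2,1):+0/OX/OX/.O/X., (3,1):-1/OX/OX/../XO
[OX/OX/O./X.] end (terminal -1, X#2); searched OX/OX/../X. to 9

O winning at [OX/OX/../X.]: True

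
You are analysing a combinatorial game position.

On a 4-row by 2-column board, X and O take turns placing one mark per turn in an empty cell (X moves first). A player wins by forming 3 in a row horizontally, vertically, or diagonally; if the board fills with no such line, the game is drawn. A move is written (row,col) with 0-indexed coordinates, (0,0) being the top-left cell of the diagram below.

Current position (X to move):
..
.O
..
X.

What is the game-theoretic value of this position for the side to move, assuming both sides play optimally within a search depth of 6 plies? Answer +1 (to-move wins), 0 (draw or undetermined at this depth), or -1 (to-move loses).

[../.O/../X.] X move#1: (0,0):-1/X./.O/../X., (0,1):+0/.X/.O/../X.*, (1,0):+0/../XO/../X., (2,0):+0/../.O/X./X., (2,1):+0/../.O/.X/X., (3,1):+0/../.O/../XX
[.X/.O/../X.] O move#2: (0,0):+0/OX/.O/../X.*, (1,0):+0/.X/OO/../X., (2,0):+0/.X/.O/O./X., (2,1):+0/.X/.O/.O/X., (3,1):+0/.X/.O/../XO
[OX/.O/../X.] X move#3: (1,0):+0/OX/XO/../X.*, (2,0):+0/OX/.O/X./X., (2,1):+0/OX/.O/.X/X., (3,1):+0/OX/.O/../XX
[OX/XO/../X.] O move#4: (2,0):+0/OX/XO/O./X.*, (2,1):-1/OX/XO/.O/X., (3,1):-1/OX/XO/../XO
[OX/XO/O./X.] X move#5: (2,1):+0/OX/XO/OX/X.*, (3,1):+0/OX/XO/O./XX
[OX/XO/OX/X.] O move#6: (3,1):+0/OX/XO/OX/XO*
[OX/XO/OX/XO] end (terminal +0, X#7); searched ../.O/../X. to 6

value(../.O/../X., X) = 0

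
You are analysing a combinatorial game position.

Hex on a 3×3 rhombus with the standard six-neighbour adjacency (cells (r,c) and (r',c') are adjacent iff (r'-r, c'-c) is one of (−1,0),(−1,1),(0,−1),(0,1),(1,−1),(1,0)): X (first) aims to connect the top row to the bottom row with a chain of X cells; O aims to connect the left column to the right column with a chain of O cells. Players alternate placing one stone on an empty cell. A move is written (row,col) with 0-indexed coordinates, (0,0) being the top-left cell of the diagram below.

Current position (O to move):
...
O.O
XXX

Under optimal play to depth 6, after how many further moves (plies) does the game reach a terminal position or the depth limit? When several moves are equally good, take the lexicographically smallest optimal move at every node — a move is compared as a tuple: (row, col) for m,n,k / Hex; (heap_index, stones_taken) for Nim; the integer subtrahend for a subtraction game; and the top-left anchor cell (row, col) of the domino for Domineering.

PV length from [.../O.O/XXX]: 3 plies

p1 O@[.../O.O/XXX]: (0,0)[O../O.O/XXX]-1 (0,1)[.O./O.O/XXX]+1* (0,2)[..O/O.O/XXX]+1 (1,1)[.../OOO/XXX]+1
p2 X@[.O./O.O/XXX]: (0,0)[XO./O.O/XXX]-1* (0,2)[.OX/O.O/XXX]-1 (1,1)[.O./OXO/XXX]-1
p3 O@[XO./O.O/XXX]: (0,2)[XOO/O.O/XXX]+1* (1,1)[XO./OOO/XXX]+1
p4 X@[XOO/O.O/XXX] terminal -1; root [.../O.O/XXX] d6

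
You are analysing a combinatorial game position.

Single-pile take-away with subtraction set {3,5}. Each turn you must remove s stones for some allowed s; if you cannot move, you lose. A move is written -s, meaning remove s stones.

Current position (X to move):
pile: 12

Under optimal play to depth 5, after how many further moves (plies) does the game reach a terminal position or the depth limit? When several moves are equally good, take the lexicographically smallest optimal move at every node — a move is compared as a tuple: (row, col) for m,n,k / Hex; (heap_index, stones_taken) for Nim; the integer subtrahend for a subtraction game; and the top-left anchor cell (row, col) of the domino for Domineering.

[12] X move#1: -3:+1/9*, -5:-1/7
[9] O move#2: -3:-1/6*, -5:-1/4
[6] X move#3: -3:-1/3, -5:+1/1*
[1] end (terminal -1, O#4); searched 12 to 5

PV length from [12]: 3 plies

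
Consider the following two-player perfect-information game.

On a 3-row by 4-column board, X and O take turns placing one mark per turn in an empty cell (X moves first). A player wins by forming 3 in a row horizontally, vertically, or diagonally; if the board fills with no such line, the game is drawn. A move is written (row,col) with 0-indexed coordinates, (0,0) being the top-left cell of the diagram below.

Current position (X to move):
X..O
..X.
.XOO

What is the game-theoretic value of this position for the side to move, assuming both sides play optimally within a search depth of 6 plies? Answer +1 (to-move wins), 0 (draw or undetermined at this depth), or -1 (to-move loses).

value(X..O/..X./.XOO, X) = 0

p1 X@[X..O/..X./.XOO]: (0,1)[XX.O/..X./.XOO]-1 (0,2)[X.XO/..X./.XOO]-1 (1,0)[X..O/X.X./.XOO]-1 (1,1)[X..O/.XX./.XOO]-1 (1,3)[X..O/..XX/.XOO]+0* (2,0)[X..O/..X./XXOO]-1
p2 O@[X..O/..XX/.XOO]: (0,1)[XO.O/..XX/.XOO]-1 (0,2)[X.OO/..XX/.XOO]-1 (1,0)[X..O/O.XX/.XOO]-1 (1,1)[X..O/.OXX/.XOO]+0* (2,0)[X..O/..XX/OXOO]-1
p3 X@[X..O/.OXX/.XOO]: (0,1)[XX.O/.OXX/.XOO]+0* (0,2)[X.XO/.OXX/.XOO]+0 (1,0)[X..O/XOXX/.XOO]+0 (2,0)[X..O/.OXX/XXOO]+0
p4 O@[XX.O/.OXX/.XOO]: (0,2)[XXOO/.OXX/.XOO]+0* (1,0)[XX.O/OOXX/.XOO]-1 (2,0)[XX.O/.OXX/OXOO]-1
p5 X@[XXOO/.OXX/.XOO]: (1,0)[XXOO/XOXX/.XOO]-1 (2,0)[XXOO/.OXX/XXOO]+0*
p6 O@[XXOO/.OXX/XXOO]: (1,0)[XXOO/OOXX/XXOO]+0*
p7 X@[XXOO/OOXX/XXOO] terminal +0; root [X..O/..X./.XOO] d6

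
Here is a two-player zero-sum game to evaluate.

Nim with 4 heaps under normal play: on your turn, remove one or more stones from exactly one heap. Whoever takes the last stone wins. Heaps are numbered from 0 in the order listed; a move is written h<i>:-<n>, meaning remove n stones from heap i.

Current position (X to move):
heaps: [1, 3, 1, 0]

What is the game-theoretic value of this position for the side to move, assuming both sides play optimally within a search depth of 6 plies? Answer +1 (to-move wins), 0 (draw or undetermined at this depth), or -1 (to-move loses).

value((1,3,1,0), X) = +1

[(1,3,1,0)] X move#1: h0:-1:-1/(0,3,1,0), h1:-1:-1/(1,2,1,0), h1:-2:-1/(1,1,1,0), h1:-3:+1/(1,0,1,0)*, h2:-1:-1/(1,3,0,0)
[(1,0,1,0)] O move#2: h0:-1:-1/(0,0,1,0)*, h2:-1:-1/(1,0,0,0)
[(0,0,1,0)] X move#3: h2:-1:+1/(0,0,0,0)*
[(0,0,0,0)] end (terminal -1, O#4); searched (1,3,1,0) to 6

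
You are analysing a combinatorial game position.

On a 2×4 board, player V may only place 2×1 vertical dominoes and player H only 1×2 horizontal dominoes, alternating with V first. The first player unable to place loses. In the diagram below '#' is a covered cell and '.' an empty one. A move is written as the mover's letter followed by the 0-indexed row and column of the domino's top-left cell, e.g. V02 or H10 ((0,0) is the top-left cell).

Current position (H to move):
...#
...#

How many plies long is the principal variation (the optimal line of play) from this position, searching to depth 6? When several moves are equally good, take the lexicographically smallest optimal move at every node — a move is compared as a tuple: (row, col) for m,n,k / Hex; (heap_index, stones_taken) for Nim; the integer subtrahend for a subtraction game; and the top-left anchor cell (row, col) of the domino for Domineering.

[...#/...#] H move#1: H00:+1/##.#/...#*, H01:+1/.###/...#, H10:+1/...#/##.#, H11:+1/...#/.###
[##.#/...#] V move#2: V02:-1/####/..##*
[####/..##] H move#3: H10:+1/####/####*
[####/####] end (terminal -1, V#4); searched ...#/...# to 6

PV length from [...#/...#]: 3 plies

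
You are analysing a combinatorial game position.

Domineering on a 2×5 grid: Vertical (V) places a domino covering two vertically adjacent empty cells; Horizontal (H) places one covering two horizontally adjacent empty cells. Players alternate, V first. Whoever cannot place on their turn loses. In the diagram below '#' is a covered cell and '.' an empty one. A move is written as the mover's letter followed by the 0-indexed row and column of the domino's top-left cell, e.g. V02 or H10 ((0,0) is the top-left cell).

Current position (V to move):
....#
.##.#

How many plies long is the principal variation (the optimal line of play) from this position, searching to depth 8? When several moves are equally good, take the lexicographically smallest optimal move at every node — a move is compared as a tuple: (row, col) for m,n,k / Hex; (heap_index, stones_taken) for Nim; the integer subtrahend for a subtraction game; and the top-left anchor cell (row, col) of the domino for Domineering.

PV length from [....#/.##.#]: 2 plies

ply 1, V at ....#/.##.# | V00=-1→#...#/###.#*; V03=-1→...##/.####
ply 2, H at #...#/###.# | H01=-1→###.#/###.#; H02=+1→#.###/###.#*
ply 3: #.###/###.# is terminal -1 (V); from ....#/.##.# depth 8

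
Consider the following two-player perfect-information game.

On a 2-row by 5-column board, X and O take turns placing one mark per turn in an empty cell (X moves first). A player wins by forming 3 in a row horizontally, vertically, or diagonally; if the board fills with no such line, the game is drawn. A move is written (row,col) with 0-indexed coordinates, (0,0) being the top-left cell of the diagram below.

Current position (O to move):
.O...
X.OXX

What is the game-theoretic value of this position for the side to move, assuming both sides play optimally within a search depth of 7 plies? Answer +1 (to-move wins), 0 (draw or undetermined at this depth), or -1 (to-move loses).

value(.O.../X.OXX, O) = +1

ply 1, O at .O.../X.OXX | (0,0)=+0→OO.../X.OXX; (0,2)=+1→.OO../X.OXX*; (0,3)=+0→.O.O./X.OXX; (0,4)=+0→.O..O/X.OXX; (1,1)=+0→.O.../XOOXX
ply 2, X at .OO../X.OXX | (0,0)=-1→XOO../X.OXX*; (0,3)=-1→.OOX./X.OXX; (0,4)=-1→.OO.X/X.OXX; (1,1)=-1→.OO../XXOXX
ply 3, O at XOO../X.OXX | (0,3)=+1→XOOO./X.OXX*; (0,4)=+0→XOO.O/X.OXX; (1,1)=+0→XOO../XOOXX
ply 4: XOOO./X.OXX is terminal -1 (X); from .O.../X.OXX depth 7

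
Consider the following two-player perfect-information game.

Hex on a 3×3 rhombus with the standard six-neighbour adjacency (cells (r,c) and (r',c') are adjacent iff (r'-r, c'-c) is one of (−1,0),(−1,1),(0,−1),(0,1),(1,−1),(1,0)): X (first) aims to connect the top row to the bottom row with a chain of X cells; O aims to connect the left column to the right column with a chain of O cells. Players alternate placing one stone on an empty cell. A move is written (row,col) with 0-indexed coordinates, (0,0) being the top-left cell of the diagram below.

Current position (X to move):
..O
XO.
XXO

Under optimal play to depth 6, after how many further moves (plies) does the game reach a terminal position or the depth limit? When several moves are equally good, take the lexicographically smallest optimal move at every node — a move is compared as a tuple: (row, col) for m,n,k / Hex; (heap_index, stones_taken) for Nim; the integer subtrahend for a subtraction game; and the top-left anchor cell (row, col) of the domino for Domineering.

PV length from [..O/XO./XXO]: 1 ply

[..O/XO./XXO] X move#1: (0,0):+1/X.O/XO./XXO*, (0,1):+1/.XO/XO./XXO, (1,2):+1/..O/XOX/XXO
[X.O/XO./XXO] end (terminal -1, O#2); searched ..O/XO./XXO to 6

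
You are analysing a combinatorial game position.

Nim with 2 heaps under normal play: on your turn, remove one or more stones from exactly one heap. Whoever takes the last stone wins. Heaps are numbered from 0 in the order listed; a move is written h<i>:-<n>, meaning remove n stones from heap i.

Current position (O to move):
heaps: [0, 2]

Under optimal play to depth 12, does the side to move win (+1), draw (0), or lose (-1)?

value((0,2), O) = +1

[(0,2)] O move#1: h1:-1:-1/(0,1), h1:-2:+1/(0,0)*
[(0,0)] end (terminal -1, X#2); searched (0,2) to 12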